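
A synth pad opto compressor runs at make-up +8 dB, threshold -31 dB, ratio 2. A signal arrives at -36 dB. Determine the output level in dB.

-36 dB is 5 dB below the -31 dB threshold, so no gain reduction is applied.
Make-up gain adds 8 dB: -36 + 8 = -28 dB.

-28 dB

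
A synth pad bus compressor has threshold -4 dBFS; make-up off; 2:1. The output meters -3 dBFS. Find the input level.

-2 dBFS

Post-compression overshoot = -3 − (-4) = 1 dB.
Input overshoot = R × output overshoot = 2 dB → input = -4 + 2 = -2 dBFS.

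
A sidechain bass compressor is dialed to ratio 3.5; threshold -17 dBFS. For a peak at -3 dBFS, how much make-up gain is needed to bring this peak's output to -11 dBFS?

2 dB

Without make-up, output = threshold + overshoot/3.5 = -17 + 4 = -13 dBFS.
Gap to target: 2 dB.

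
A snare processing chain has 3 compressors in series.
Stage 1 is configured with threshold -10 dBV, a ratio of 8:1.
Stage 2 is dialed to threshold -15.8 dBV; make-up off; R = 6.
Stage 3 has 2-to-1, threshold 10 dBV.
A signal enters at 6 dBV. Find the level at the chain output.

Stage 1: 6 dBV is 16 dB over -10 dBV; at 8:1 that becomes 2 dB over, giving -8 dBV.
Stage 2: overshoot 7.8 dB → 7.8/6 = 1.3 dB → -14.5 dBV.
Stage 3: -14.5 dBV ≤ 10 dBV, so stage 3 doesn't engage; output -14.5 dBV.

-14.5 dBV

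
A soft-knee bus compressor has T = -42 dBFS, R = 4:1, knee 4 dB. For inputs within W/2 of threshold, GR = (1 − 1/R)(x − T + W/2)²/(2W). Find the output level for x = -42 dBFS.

-42.375 dBFS

x − T + W/2 = -42 − (-42) + 2 = 2.
GR = (1 − 1/4) × 2² / 8 = 0.75 × 4 / 8 = 0.375 dB.
Output = -42 − 0.375 = -42.375 dBFS.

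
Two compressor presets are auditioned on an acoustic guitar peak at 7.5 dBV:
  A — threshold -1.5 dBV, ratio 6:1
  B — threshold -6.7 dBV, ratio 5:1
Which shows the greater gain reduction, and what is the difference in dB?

A: overshoot 9 dB → output overshoot 1.5 dB → GR 7.5 dB.
B: overshoot 14.2 dB → output overshoot 2.84 dB → GR 11.36 dB.
B reduces 3.86 dB more.

B, by 3.86 dB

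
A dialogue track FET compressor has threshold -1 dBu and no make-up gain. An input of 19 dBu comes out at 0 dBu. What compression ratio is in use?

20:1

Input overshoot = 19 − (-1) = 20 dB; output overshoot = 0 − (-1) = 1 dB.
Ratio = 20 / 1 = 20.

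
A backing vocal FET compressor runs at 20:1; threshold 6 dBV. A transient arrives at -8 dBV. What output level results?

-8 dBV is 14 dB below the 6 dBV threshold, so no gain reduction is applied.
Output = input = -8 dBV.

-8 dBV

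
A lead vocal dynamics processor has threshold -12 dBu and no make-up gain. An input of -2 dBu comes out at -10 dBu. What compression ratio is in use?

Input overshoot = -2 − (-12) = 10 dB; output overshoot = -10 − (-12) = 2 dB.
Ratio = 10 / 2 = 5.

5:1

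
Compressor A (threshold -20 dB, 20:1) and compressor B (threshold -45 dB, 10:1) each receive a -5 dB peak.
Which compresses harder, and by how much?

A: 15 dB over, compressed to 0.75 dB over, so 14.25 dB of GR.
B: 40 dB over, compressed to 4 dB over, so 36 dB of GR.
Difference: 21.75 dB in favour of B.

B, by 21.75 dB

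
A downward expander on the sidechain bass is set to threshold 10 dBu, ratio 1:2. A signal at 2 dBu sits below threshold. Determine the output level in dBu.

-6 dBu

Below threshold, a 1:2 expander applies gain = (2−1)×(T − x) of attenuation.
(2−1) × 8 = 8 dB, so output = 2 − 8 = -6 dBu.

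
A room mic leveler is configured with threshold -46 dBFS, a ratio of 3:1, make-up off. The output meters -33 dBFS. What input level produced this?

-7 dBFS

The compressed level sits -33 − (-46) = 13 dB over threshold.
Before 3:1 compression the overshoot was 13 × 3 = 39 dB, so input = -46 + 39 = -7 dBFS.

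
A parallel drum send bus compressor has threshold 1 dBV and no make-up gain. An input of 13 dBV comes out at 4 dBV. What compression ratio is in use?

4:1

Input overshoot = 13 − 1 = 12 dB; output overshoot = 4 − 1 = 3 dB.
Ratio = 12 / 3 = 4.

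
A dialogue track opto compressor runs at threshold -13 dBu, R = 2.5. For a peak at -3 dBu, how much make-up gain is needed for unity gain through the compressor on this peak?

6 dB

The peak compresses to -13 + 10/2.5 = -9 dBu.
To reach -3 dBu requires -3 − (-9) = 6 dB of make-up.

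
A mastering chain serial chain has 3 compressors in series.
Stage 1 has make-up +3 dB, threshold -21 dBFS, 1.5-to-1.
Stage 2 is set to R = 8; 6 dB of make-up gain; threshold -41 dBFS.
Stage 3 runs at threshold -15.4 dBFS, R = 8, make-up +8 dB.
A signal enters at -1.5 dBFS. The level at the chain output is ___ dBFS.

Stage 1: -1.5 dBFS is 19.5 dB over -21 dBFS; at 1.5:1 that becomes 13 dB over, giving -8 dBFS; +3 dB make-up → -5 dBFS.
Stage 2: 36 dB above -41 dBFS, reduced 8:1 to 4.5 dB above → -36.5 dBFS; +6 dB make-up → -30.5 dBFS.
Stage 3: -30.5 dBFS is at or below the -15.4 dBFS threshold — no compression; make-up brings it to -22.5 dBFS.

-22.5 dBFS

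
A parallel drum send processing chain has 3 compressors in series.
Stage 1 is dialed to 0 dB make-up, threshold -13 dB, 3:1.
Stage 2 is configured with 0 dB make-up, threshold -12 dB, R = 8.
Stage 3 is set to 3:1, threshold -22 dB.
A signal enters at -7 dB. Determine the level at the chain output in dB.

Stage 1: 6 dB above -13 dB, reduced 3:1 to 2 dB above → -11 dB.
Stage 2: overshoot 1 dB → 1/8 = 0.125 dB → -11.875 dB.
Stage 3: 10.125 dB above -22 dB, reduced 3:1 to 3.375 dB above → -18.625 dB.

-18.625 dB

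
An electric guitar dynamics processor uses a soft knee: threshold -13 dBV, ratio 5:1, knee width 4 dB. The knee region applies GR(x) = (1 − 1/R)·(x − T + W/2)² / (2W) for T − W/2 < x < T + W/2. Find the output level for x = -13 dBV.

-13.4 dBV

x − T + W/2 = -13 − (-13) + 2 = 2.
GR = (1 − 1/5) × 2² / 8 = 0.8 × 4 / 8 = 0.4 dB.
Output = -13 − 0.4 = -13.4 dBV.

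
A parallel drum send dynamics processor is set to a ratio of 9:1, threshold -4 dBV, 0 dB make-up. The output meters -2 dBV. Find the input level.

Post-compression overshoot = -2 − (-4) = 2 dB.
Input overshoot = R × output overshoot = 18 dB → input = -4 + 18 = 14 dBV.

14 dBV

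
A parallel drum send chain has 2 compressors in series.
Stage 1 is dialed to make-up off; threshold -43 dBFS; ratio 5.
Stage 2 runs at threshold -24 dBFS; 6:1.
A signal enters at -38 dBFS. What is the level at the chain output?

-42 dBFS

Stage 1: 5 dB above -43 dBFS, reduced 5:1 to 1 dB above → -42 dBFS.
Stage 2: -42 dBFS ≤ -24 dBFS, so stage 2 doesn't engage; output -42 dBFS.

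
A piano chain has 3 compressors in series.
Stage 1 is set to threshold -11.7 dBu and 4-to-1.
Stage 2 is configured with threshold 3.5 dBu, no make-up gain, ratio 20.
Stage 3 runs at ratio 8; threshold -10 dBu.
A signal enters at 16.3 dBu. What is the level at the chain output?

-9.3375 dBu

Stage 1: overshoot 28 dB → 28/4 = 7 dB → -4.7 dBu.
Stage 2: -4.7 dBu is at or below the 3.5 dBu threshold — no compression; output -4.7 dBu.
Stage 3: overshoot 5.3 dB → 5.3/8 = 0.6625 dB → -9.3375 dBu.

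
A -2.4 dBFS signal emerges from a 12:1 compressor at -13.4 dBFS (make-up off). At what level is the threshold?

Gain reduction = -2.4 − (-13.4) = 11 dB; output overshoot = GR / (R − 1) = 11 / 11 = 1 dB.
Threshold = output − output overshoot = -13.4 − 1 = -14.4 dBFS.

-14.4 dBFS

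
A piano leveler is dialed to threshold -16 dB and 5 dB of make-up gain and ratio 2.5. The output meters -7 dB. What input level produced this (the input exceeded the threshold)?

Remove make-up: -7 − 5 = -12 dB.
That's 4 dB above the -16 dB threshold.
Input overshoot = R × output overshoot = 10 dB → input = -16 + 10 = -6 dB.

-6 dB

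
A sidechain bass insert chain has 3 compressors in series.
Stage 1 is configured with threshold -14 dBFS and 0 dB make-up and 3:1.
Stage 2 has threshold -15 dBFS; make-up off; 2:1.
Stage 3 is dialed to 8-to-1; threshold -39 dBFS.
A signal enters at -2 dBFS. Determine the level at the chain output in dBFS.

-35.6875 dBFS

Stage 1: 12 dB above -14 dBFS, reduced 3:1 to 4 dB above → -10 dBFS.
Stage 2: -10 dBFS is 5 dB over -15 dBFS; at 2:1 that becomes 2.5 dB over, giving -12.5 dBFS.
Stage 3: -12.5 dBFS is 26.5 dB over -39 dBFS; at 8:1 that becomes 3.3125 dB over, giving -35.6875 dBFS.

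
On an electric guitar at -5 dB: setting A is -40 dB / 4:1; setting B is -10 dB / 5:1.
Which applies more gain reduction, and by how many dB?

A, by 22.25 dB

A: overshoot 35 dB → output overshoot 8.75 dB → GR 26.25 dB.
B: overshoot 5 dB → output overshoot 1 dB → GR 4 dB.
A reduces 22.25 dB more.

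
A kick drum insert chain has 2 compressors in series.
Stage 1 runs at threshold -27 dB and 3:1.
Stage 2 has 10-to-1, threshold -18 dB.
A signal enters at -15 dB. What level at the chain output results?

-23 dB

Stage 1: 12 dB above -27 dB, reduced 3:1 to 4 dB above → -23 dB.
Stage 2: -23 dB ≤ -18 dB, so stage 2 doesn't engage; output -23 dB.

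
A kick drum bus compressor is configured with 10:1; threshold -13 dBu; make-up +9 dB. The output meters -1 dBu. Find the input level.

Remove make-up: -1 − 9 = -10 dBu.
That's 3 dB above the -13 dBu threshold.
Undo the ratio: input overshoot = 3 × 10 = 30 dB, giving input = 17 dBu.

17 dBu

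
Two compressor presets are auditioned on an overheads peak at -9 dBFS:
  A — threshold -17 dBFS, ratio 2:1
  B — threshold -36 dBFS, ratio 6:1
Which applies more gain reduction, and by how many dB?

A: 8 dB over, compressed to 4 dB over, so 4 dB of GR.
B: 27 dB over, compressed to 4.5 dB over, so 22.5 dB of GR.
B reduces 18.5 dB more.

B, by 18.5 dB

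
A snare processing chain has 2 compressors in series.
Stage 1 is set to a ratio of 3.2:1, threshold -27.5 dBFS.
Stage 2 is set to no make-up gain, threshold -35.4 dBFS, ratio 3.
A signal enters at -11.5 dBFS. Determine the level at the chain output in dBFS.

Stage 1: overshoot 16 dB → 16/3.2 = 5 dB → -22.5 dBFS.
Stage 2: -22.5 dBFS is 12.9 dB over -35.4 dBFS; at 3:1 that becomes 4.3 dB over, giving -31.1 dBFS.

-31.1 dBFS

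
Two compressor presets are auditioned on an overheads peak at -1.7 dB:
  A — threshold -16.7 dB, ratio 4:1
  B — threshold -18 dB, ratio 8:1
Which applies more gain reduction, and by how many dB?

A: overshoot 15 dB → output overshoot 3.75 dB → GR 11.25 dB.
B: overshoot 16.3 dB → output overshoot 2.0375 dB → GR 14.2625 dB.
Difference: 3.0125 dB in favour of B.

B, by 3.0125 dB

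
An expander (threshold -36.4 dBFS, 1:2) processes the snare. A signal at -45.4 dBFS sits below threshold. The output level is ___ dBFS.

-54.4 dBFS

The input is 9 dB below the -36.4 dBFS threshold.
A 1:2 expander multiplies undershoot by 2: 9 × 2 = 18 dB below threshold.
Output = -36.4 − 18 = -54.4 dBFS.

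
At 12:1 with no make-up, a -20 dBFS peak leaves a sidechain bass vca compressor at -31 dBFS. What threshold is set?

-32 dBFS

Input is 12 dB above T (since output overshoot × R = input overshoot: (-31 − T)·12 = -20 − T gives T = -32 dBFS).
Check: -32 + (-20 − (-32))/12 = -32 + 1 = -31 dBFS. ✓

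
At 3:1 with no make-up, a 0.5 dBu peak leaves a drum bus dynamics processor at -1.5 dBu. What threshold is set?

-2.5 dBu

Let T be the threshold. Output overshoot = (input overshoot)/R, so -1.5 − T = (0.5 − T)/3.
3·(-1.5 − T) = 0.5 − T → 2·T = -4.5 − 0.5 = -5.
T = -5/2 = -2.5 dBu.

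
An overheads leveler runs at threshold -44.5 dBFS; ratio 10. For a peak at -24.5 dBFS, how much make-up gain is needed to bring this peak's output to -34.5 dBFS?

8 dB

The peak compresses to -44.5 + 20/10 = -42.5 dBFS.
To reach -34.5 dBFS requires -34.5 − (-42.5) = 8 dB of make-up.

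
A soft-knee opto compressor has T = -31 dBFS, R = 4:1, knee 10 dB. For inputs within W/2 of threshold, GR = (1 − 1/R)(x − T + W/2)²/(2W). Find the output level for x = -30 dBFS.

x − T + W/2 = -30 − (-31) + 5 = 6.
GR = (1 − 1/4) × 6² / 20 = 0.75 × 36 / 20 = 1.35 dB.
Output = -30 − 1.35 = -31.35 dBFS.

-31.35 dBFS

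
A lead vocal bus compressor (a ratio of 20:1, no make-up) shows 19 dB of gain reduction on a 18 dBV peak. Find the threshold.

-2 dBV

Gain reduction = 18 − (-1) = 19 dB; output overshoot = GR / (R − 1) = 19 / 19 = 1 dB.
Threshold = output − output overshoot = -1 − 1 = -2 dBV.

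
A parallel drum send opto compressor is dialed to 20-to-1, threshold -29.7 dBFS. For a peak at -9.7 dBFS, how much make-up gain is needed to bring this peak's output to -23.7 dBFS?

The peak compresses to -29.7 + 20/20 = -28.7 dBFS.
To reach -23.7 dBFS requires -23.7 − (-28.7) = 5 dB of make-up.

5 dB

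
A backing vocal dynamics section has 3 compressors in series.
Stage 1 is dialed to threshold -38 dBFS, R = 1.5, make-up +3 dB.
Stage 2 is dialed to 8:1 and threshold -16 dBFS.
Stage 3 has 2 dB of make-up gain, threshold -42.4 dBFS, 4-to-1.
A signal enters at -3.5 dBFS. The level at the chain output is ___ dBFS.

-33.675 dBFS

Stage 1: -3.5 dBFS is 34.5 dB over -38 dBFS; at 1.5:1 that becomes 23 dB over, giving -15 dBFS; +3 dB make-up → -12 dBFS.
Stage 2: 4 dB above -16 dBFS, reduced 8:1 to 0.5 dB above → -15.5 dBFS.
Stage 3: -15.5 dBFS is 26.9 dB over -42.4 dBFS; at 4:1 that becomes 6.725 dB over, giving -35.675 dBFS; +2 dB make-up → -33.675 dBFS.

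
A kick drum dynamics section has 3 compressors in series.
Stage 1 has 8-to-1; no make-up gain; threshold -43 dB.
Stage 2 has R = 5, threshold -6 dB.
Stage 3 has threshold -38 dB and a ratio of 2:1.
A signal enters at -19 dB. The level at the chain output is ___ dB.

-40 dB

Stage 1: -19 dB is 24 dB over -43 dB; at 8:1 that becomes 3 dB over, giving -40 dB.
Stage 2: below threshold (-40 ≤ -6); passes unchanged; output -40 dB.
Stage 3: below threshold (-40 ≤ -38); passes unchanged; output -40 dB.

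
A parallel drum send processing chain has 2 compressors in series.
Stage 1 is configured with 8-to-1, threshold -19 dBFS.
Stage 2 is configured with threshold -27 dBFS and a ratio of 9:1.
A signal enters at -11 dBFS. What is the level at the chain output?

Stage 1: 8 dB above -19 dBFS, reduced 8:1 to 1 dB above → -18 dBFS.
Stage 2: 9 dB above -27 dBFS, reduced 9:1 to 1 dB above → -26 dBFS.

-26 dBFS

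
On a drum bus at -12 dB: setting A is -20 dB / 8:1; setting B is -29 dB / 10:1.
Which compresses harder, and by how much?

A: 8 dB over, compressed to 1 dB over, so 7 dB of GR.
B: 17 dB over, compressed to 1.7 dB over, so 15.3 dB of GR.
B applies 8.3 dB more gain reduction.

B, by 8.3 dB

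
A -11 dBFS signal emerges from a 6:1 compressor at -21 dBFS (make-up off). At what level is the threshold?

-23 dBFS

Gain reduction = -11 − (-21) = 10 dB; output overshoot = GR / (R − 1) = 10 / 5 = 2 dB.
Threshold = output − output overshoot = -21 − 2 = -23 dBFS.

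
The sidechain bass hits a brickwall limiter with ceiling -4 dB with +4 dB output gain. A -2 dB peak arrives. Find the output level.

0 dB

A brickwall limiter is an ∞:1 compressor: any input above the ceiling is clamped to -4 dB.
Output gain then adds 4 dB: -4 + 4 = 0 dB.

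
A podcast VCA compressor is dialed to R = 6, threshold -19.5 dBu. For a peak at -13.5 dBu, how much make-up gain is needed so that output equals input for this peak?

Overshoot 6 dB → 6/6 = 1 dB after compression, so the compressed level is -19.5 + 1 = -18.5 dBu.
Make-up = target − compressed = -13.5 − (-18.5) = 5 dB.

5 dB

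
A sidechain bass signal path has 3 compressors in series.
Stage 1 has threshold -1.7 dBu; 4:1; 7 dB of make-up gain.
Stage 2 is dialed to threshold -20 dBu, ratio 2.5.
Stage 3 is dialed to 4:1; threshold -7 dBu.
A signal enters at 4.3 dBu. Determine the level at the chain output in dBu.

Stage 1: 6 dB above -1.7 dBu, reduced 4:1 to 1.5 dB above → -0.2 dBu; +7 dB make-up → 6.8 dBu.
Stage 2: overshoot 26.8 dB → 26.8/2.5 = 10.72 dB → -9.28 dBu.
Stage 3: -9.28 dBu is at or below the -7 dBu threshold — no compression; output -9.28 dBu.

-9.28 dBu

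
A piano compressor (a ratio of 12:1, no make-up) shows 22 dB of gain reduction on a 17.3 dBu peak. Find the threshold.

Gain reduction = 17.3 − (-4.7) = 22 dB; output overshoot = GR / (R − 1) = 22 / 11 = 2 dB.
Threshold = output − output overshoot = -4.7 − 2 = -6.7 dBu.

-6.7 dBu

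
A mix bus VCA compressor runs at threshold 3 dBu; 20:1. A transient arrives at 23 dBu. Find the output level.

4 dBu

The input is 20 dB above the 3 dBu threshold.
At 20:1 the overshoot is divided by 20, leaving 1 dB above threshold.
That puts the output at 4 dBu.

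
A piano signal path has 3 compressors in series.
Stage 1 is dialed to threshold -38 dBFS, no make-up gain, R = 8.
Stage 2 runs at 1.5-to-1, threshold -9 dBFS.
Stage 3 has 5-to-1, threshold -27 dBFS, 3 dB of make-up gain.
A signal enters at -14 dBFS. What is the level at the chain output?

Stage 1: -14 dBFS is 24 dB over -38 dBFS; at 8:1 that becomes 3 dB over, giving -35 dBFS.
Stage 2: -35 dBFS ≤ -9 dBFS, so stage 2 doesn't engage; output -35 dBFS.
Stage 3: -35 dBFS ≤ -27 dBFS, so stage 3 doesn't engage; make-up brings it to -32 dBFS.

-32 dBFS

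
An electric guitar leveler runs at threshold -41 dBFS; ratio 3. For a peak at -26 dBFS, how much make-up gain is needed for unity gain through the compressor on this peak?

10 dB

Without make-up, output = threshold + overshoot/3 = -41 + 5 = -36 dBFS.
Gap to target: 10 dB.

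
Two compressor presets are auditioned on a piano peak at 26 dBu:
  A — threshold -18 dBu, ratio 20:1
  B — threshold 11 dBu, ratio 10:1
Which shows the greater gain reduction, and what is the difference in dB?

A, by 28.3 dB

A: 44 dB over, compressed to 2.2 dB over, so 41.8 dB of GR.
B: 15 dB over, compressed to 1.5 dB over, so 13.5 dB of GR.
Difference: 28.3 dB in favour of A.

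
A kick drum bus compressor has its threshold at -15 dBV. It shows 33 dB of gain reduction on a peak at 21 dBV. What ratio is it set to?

Input overshoot = 21 − (-15) = 36 dB.
Output overshoot = 36 − 33 = 3 dB.
Ratio = input overshoot / output overshoot = 36 / 3 = 12.

12:1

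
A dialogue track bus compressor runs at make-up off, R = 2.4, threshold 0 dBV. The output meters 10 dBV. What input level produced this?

24 dBV

The compressed level sits 10 − 0 = 10 dB over threshold.
Before 2.4:1 compression the overshoot was 10 × 2.4 = 24 dB, so input = 0 + 24 = 24 dBV.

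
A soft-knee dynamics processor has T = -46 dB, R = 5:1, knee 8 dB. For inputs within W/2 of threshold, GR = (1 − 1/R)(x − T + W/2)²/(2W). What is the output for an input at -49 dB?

-49.05 dB

x − T + W/2 = -49 − (-46) + 4 = 1.
GR = (1 − 1/5) × 1² / 16 = 0.8 × 1 / 16 = 0.05 dB.
Output = -49 − 0.05 = -49.05 dB.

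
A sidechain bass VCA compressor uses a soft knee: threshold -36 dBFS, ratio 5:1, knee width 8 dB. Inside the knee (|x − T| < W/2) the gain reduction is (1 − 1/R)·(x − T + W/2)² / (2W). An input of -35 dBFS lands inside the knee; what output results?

-36.25 dBFS

x − T + W/2 = -35 − (-36) + 4 = 5.
GR = (1 − 1/5) × 5² / 16 = 0.8 × 25 / 16 = 1.25 dB.
Output = -35 − 1.25 = -36.25 dBFS.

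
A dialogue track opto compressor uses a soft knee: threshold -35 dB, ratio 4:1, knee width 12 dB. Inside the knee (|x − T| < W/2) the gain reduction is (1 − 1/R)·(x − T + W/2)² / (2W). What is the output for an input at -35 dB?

x − T + W/2 = -35 − (-35) + 6 = 6.
GR = (1 − 1/4) × 6² / 24 = 0.75 × 36 / 24 = 1.125 dB.
Output = -35 − 1.125 = -36.125 dB.

-36.125 dB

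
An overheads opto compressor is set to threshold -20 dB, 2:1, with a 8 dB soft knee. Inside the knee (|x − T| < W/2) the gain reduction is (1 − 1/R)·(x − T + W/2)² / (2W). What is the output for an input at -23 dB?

-23.03125 dB

x − T + W/2 = -23 − (-20) + 4 = 1.
GR = (1 − 1/2) × 1² / 16 = 0.5 × 1 / 16 = 0.03125 dB.
Output = -23 − 0.03125 = -23.03125 dB.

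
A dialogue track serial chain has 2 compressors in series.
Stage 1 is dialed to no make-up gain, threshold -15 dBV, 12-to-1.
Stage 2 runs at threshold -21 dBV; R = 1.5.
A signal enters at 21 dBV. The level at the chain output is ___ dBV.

-15 dBV

Stage 1: 21 dBV is 36 dB over -15 dBV; at 12:1 that becomes 3 dB over, giving -12 dBV.
Stage 2: overshoot 9 dB → 9/1.5 = 6 dB → -15 dBV.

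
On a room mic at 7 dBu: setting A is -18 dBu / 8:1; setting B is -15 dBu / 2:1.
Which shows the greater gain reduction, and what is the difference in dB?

A: overshoot 25 dB → output overshoot 3.125 dB → GR 21.875 dB.
B: overshoot 22 dB → output overshoot 11 dB → GR 11 dB.
Difference: 10.875 dB in favour of A.

A, by 10.875 dB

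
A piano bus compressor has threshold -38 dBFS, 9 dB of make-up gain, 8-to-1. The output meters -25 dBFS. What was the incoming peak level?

-6 dBFS

Before make-up, the level was -25 − 9 = -34 dBFS.
The compressed level sits -34 − (-38) = 4 dB over threshold.
Undo the ratio: input overshoot = 4 × 8 = 32 dB, giving input = -6 dBFS.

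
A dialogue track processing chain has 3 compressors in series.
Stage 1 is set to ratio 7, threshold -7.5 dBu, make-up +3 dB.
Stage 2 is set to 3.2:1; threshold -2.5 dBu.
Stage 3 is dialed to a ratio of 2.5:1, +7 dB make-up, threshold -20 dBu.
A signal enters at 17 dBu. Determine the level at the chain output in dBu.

Stage 1: 24.5 dB above -7.5 dBu, reduced 7:1 to 3.5 dB above → -4 dBu; +3 dB make-up → -1 dBu.
Stage 2: 1.5 dB above -2.5 dBu, reduced 3.2:1 to 0.46875 dB above → -2.03125 dBu.
Stage 3: overshoot 17.96875 dB → 17.96875/2.5 = 7.1875 dB → -12.8125 dBu; +7 dB make-up → -5.8125 dBu.

-5.8125 dBu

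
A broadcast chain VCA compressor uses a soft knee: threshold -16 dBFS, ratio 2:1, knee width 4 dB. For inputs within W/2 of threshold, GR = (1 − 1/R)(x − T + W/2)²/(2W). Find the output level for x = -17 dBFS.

-17.0625 dBFS

x − T + W/2 = -17 − (-16) + 2 = 1.
GR = (1 − 1/2) × 1² / 8 = 0.5 × 1 / 8 = 0.0625 dB.
Output = -17 − 0.0625 = -17.0625 dBFS.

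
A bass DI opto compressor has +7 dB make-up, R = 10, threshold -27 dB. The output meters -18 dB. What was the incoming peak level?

-7 dB

Before make-up, the level was -18 − 7 = -25 dB.
Post-compression overshoot = -25 − (-27) = 2 dB.
Undo the ratio: input overshoot = 2 × 10 = 20 dB, giving input = -7 dB.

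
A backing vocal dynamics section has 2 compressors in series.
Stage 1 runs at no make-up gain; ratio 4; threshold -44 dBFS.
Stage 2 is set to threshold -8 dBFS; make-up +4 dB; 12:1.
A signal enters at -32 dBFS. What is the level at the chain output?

-37 dBFS

Stage 1: 12 dB above -44 dBFS, reduced 4:1 to 3 dB above → -41 dBFS.
Stage 2: below threshold (-41 ≤ -8); passes unchanged; make-up brings it to -37 dBFS.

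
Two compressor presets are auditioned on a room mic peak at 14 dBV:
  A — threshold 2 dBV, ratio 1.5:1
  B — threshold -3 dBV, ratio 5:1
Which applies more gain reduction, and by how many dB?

B, by 9.6 dB

A: GR = 12 − 12/1.5 = 4 dB.
B: GR = 17 − 17/5 = 13.6 dB.
B reduces 9.6 dB more.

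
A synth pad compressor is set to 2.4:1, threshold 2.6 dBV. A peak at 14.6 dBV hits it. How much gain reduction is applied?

14.6 dBV exceeds the threshold by 12 dB.
At 2.4:1, output sits 12/2.4 = 5 dB above threshold.
Gain reduction = 12 − 5 = 7 dB.

7 dB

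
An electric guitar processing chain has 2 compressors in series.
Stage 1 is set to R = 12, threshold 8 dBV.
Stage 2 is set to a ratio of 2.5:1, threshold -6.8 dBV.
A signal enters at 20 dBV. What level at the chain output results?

Stage 1: overshoot 12 dB → 12/12 = 1 dB → 9 dBV.
Stage 2: overshoot 15.8 dB → 15.8/2.5 = 6.32 dB → -0.48 dBV.

-0.48 dBV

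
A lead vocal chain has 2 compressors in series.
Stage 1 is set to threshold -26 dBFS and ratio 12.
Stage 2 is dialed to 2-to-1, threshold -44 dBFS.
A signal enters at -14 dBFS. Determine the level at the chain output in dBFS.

-34.5 dBFS

Stage 1: -14 dBFS is 12 dB over -26 dBFS; at 12:1 that becomes 1 dB over, giving -25 dBFS.
Stage 2: overshoot 19 dB → 19/2 = 9.5 dB → -34.5 dBFS.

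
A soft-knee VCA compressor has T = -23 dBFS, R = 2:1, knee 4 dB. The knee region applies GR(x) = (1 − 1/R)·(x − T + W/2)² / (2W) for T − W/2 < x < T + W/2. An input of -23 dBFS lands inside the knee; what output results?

x − T + W/2 = -23 − (-23) + 2 = 2.
GR = (1 − 1/2) × 2² / 8 = 0.5 × 4 / 8 = 0.25 dB.
Output = -23 − 0.25 = -23.25 dBFS.

-23.25 dBFS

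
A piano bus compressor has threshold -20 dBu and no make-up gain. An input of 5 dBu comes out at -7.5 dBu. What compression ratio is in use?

2:1

Input overshoot = 5 − (-20) = 25 dB; output overshoot = -7.5 − (-20) = 12.5 dB.
Ratio = 25 / 12.5 = 2.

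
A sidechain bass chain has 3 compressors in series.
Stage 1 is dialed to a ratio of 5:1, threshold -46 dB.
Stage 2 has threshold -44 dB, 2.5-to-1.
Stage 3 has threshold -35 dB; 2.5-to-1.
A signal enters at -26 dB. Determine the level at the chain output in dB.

Stage 1: 20 dB above -46 dB, reduced 5:1 to 4 dB above → -42 dB.
Stage 2: overshoot 2 dB → 2/2.5 = 0.8 dB → -43.2 dB.
Stage 3: below threshold (-43.2 ≤ -35); passes unchanged; output -43.2 dB.

-43.2 dB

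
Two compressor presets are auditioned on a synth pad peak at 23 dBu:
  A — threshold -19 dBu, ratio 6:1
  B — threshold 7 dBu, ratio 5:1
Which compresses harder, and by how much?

A: GR = 42 − 42/6 = 35 dB.
B: GR = 16 − 16/5 = 12.8 dB.
A applies 22.2 dB more gain reduction.

A, by 22.2 dB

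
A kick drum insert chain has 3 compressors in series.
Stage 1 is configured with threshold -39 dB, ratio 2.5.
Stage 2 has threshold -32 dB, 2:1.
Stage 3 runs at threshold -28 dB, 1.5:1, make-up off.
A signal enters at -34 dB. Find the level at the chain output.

Stage 1: 5 dB above -39 dB, reduced 2.5:1 to 2 dB above → -37 dB.
Stage 2: below threshold (-37 ≤ -32); passes unchanged; output -37 dB.
Stage 3: -37 dB is at or below the -28 dB threshold — no compression; output -37 dB.

-37 dB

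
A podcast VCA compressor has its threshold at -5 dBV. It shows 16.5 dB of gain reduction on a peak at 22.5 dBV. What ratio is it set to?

2.5:1

Input overshoot = 22.5 − (-5) = 27.5 dB.
Output overshoot = 27.5 − 16.5 = 11 dB.
Ratio = input overshoot / output overshoot = 27.5 / 11 = 2.5.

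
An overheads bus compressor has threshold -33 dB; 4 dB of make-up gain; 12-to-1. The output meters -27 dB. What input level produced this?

Before make-up, the level was -27 − 4 = -31 dB.
That's 2 dB above the -33 dB threshold.
Undo the ratio: input overshoot = 2 × 12 = 24 dB, giving input = -9 dB.

-9 dB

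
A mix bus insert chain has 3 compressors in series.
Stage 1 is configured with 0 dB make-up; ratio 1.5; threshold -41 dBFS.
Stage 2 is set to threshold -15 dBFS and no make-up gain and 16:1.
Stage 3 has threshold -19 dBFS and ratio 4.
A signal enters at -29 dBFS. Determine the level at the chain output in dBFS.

-33 dBFS

Stage 1: -29 dBFS is 12 dB over -41 dBFS; at 1.5:1 that becomes 8 dB over, giving -33 dBFS.
Stage 2: -33 dBFS ≤ -15 dBFS, so stage 2 doesn't engage; output -33 dBFS.
Stage 3: below threshold (-33 ≤ -19); passes unchanged; output -33 dBFS.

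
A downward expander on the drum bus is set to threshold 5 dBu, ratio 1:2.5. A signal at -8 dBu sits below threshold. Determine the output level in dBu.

-27.5 dBu

Undershoot = 5 − (-8) = 13 dB.
At 1:2.5, that expands to 32.5 dB under threshold.
Output = 5 − 32.5 = -27.5 dBu.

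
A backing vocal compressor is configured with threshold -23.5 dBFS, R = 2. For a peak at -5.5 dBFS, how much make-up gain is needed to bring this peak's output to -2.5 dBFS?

Overshoot 18 dB → 18/2 = 9 dB after compression, so the compressed level is -23.5 + 9 = -14.5 dBFS.
Make-up = target − compressed = -2.5 − (-14.5) = 12 dB.

12 dB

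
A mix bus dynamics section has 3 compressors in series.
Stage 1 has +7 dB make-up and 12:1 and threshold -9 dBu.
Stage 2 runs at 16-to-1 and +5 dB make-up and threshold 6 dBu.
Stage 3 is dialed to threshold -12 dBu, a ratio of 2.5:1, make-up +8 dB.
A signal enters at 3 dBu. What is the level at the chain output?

2.4 dBu

Stage 1: 3 dBu is 12 dB over -9 dBu; at 12:1 that becomes 1 dB over, giving -8 dBu; +7 dB make-up → -1 dBu.
Stage 2: -1 dBu ≤ 6 dBu, so stage 2 doesn't engage; make-up brings it to 4 dBu.
Stage 3: 4 dBu is 16 dB over -12 dBu; at 2.5:1 that becomes 6.4 dB over, giving -5.6 dBu; +8 dB make-up → 2.4 dBu.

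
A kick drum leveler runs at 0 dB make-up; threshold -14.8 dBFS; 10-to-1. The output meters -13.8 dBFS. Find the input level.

-4.8 dBFS

Post-compression overshoot = -13.8 − (-14.8) = 1 dB.
Before 10:1 compression the overshoot was 1 × 10 = 10 dB, so input = -14.8 + 10 = -4.8 dBFS.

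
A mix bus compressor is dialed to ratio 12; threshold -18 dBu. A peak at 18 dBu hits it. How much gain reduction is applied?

33 dB

The signal is 36 dB above threshold.
At 12:1, output sits 36/12 = 3 dB above threshold.
GR = overshoot in − overshoot out = 36 − 3 = 33 dB.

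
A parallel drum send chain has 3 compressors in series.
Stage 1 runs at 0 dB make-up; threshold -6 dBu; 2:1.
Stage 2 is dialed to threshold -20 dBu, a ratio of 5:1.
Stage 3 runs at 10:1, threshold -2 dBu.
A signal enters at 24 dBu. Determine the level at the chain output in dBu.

-14.2 dBu

Stage 1: 30 dB above -6 dBu, reduced 2:1 to 15 dB above → 9 dBu.
Stage 2: 29 dB above -20 dBu, reduced 5:1 to 5.8 dB above → -14.2 dBu.
Stage 3: below threshold (-14.2 ≤ -2); passes unchanged; output -14.2 dBu.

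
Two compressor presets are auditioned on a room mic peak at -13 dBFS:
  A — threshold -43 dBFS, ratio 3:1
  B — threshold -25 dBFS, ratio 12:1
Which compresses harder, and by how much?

A: overshoot 30 dB → output overshoot 10 dB → GR 20 dB.
B: overshoot 12 dB → output overshoot 1 dB → GR 11 dB.
Difference: 9 dB in favour of A.

A, by 9 dB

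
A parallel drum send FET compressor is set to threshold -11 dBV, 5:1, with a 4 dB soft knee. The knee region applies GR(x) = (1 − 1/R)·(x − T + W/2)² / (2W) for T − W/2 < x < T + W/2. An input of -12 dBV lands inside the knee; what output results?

-12.1 dBV

x − T + W/2 = -12 − (-11) + 2 = 1.
GR = (1 − 1/5) × 1² / 8 = 0.8 × 1 / 8 = 0.1 dB.
Output = -12 − 0.1 = -12.1 dBV.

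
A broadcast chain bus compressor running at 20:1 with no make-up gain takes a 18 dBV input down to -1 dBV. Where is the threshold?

Let T be the threshold. Output overshoot = (input overshoot)/R, so -1 − T = (18 − T)/20.
20·(-1 − T) = 18 − T → 19·T = -20 − 18 = -38.
T = -38/19 = -2 dBV.

-2 dBV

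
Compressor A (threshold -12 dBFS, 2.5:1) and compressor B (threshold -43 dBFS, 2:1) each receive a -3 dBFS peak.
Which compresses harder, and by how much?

A: overshoot 9 dB → output overshoot 3.6 dB → GR 5.4 dB.
B: overshoot 40 dB → output overshoot 20 dB → GR 20 dB.
B reduces 14.6 dB more.

B, by 14.6 dB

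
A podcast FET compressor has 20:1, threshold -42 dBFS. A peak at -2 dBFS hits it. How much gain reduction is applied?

38 dB

Overshoot = -2 − (-42) = 40 dB.
At 20:1, output sits 40/20 = 2 dB above threshold.
So the signal is attenuated by 40 − 2 = 38 dB.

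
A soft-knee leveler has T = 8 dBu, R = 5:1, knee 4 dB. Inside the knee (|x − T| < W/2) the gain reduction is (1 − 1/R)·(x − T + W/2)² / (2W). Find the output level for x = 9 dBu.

8.1 dBu

x − T + W/2 = 9 − 8 + 2 = 3.
GR = (1 − 1/5) × 3² / 8 = 0.8 × 9 / 8 = 0.9 dB.
Output = 9 − 0.9 = 8.1 dBu.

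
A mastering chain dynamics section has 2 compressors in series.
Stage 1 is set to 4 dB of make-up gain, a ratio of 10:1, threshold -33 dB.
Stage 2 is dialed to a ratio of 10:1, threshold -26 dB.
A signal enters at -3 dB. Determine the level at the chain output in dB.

Stage 1: -3 dB is 30 dB over -33 dB; at 10:1 that becomes 3 dB over, giving -30 dB; +4 dB make-up → -26 dB.
Stage 2: below threshold (-26 ≤ -26); passes unchanged; output -26 dB.

-26 dB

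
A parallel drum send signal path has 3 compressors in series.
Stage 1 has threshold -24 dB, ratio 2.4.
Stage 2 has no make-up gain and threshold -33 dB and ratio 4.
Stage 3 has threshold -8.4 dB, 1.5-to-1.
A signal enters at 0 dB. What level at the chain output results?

-28.25 dB

Stage 1: 24 dB above -24 dB, reduced 2.4:1 to 10 dB above → -14 dB.
Stage 2: overshoot 19 dB → 19/4 = 4.75 dB → -28.25 dB.
Stage 3: -28.25 dB is at or below the -8.4 dB threshold — no compression; output -28.25 dB.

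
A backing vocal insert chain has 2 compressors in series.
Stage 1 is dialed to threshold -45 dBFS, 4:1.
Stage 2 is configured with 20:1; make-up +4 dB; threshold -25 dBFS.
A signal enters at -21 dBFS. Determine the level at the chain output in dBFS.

-35 dBFS

Stage 1: -21 dBFS is 24 dB over -45 dBFS; at 4:1 that becomes 6 dB over, giving -39 dBFS.
Stage 2: -39 dBFS ≤ -25 dBFS, so stage 2 doesn't engage; make-up brings it to -35 dBFS.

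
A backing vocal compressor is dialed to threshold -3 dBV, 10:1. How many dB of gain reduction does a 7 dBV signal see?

Overshoot = 7 − (-3) = 10 dB.
After 10:1 compression the overshoot becomes 10/10 = 1 dB.
Gain reduction = 10 − 1 = 9 dB.

9 dB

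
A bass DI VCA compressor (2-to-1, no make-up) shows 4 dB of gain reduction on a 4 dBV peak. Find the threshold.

Input is 8 dB above T (since output overshoot × R = input overshoot: (0 − T)·2 = 4 − T gives T = -4 dBV).
Check: -4 + (4 − (-4))/2 = -4 + 4 = 0 dBV. ✓

-4 dBV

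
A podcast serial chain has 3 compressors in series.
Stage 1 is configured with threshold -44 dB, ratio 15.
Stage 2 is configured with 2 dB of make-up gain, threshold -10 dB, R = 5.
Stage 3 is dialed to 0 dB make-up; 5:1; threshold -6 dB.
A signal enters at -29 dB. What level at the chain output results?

Stage 1: overshoot 15 dB → 15/15 = 1 dB → -43 dB.
Stage 2: -43 dB is at or below the -10 dB threshold — no compression; make-up brings it to -41 dB.
Stage 3: -41 dB is at or below the -6 dB threshold — no compression; output -41 dB.

-41 dB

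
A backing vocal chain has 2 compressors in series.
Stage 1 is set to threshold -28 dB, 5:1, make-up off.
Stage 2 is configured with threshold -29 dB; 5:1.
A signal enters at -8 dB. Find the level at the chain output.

-28 dB

Stage 1: -8 dB is 20 dB over -28 dB; at 5:1 that becomes 4 dB over, giving -24 dB.
Stage 2: overshoot 5 dB → 5/5 = 1 dB → -28 dB.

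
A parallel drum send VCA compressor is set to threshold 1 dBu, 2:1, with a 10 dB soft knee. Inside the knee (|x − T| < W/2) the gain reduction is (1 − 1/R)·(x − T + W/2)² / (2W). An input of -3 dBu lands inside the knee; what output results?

-3.025 dBu

x − T + W/2 = -3 − 1 + 5 = 1.
GR = (1 − 1/2) × 1² / 20 = 0.5 × 1 / 20 = 0.025 dB.
Output = -3 − 0.025 = -3.025 dBu.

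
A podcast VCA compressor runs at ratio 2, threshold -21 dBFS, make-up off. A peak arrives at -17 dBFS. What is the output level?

-19 dBFS

-17 dBFS sits 4 dB over threshold.
The 4 dB excess becomes 2 dB after 2:1 reduction.
That puts the output at -19 dBFS.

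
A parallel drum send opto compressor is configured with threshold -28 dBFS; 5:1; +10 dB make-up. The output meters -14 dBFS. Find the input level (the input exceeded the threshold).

-8 dBFS

Remove make-up: -14 − 10 = -24 dBFS.
The compressed level sits -24 − (-28) = 4 dB over threshold.
Before 5:1 compression the overshoot was 4 × 5 = 20 dB, so input = -28 + 20 = -8 dBFS.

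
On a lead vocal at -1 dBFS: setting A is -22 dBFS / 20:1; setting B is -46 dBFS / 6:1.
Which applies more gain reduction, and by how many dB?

B, by 17.55 dB

A: 21 dB over, compressed to 1.05 dB over, so 19.95 dB of GR.
B: 45 dB over, compressed to 7.5 dB over, so 37.5 dB of GR.
B applies 17.55 dB more gain reduction.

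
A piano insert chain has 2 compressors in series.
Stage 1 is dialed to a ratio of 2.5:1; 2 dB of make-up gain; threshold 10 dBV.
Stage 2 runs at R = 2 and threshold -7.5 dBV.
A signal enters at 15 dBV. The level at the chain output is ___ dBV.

3.25 dBV

Stage 1: 15 dBV is 5 dB over 10 dBV; at 2.5:1 that becomes 2 dB over, giving 12 dBV; +2 dB make-up → 14 dBV.
Stage 2: 14 dBV is 21.5 dB over -7.5 dBV; at 2:1 that becomes 10.75 dB over, giving 3.25 dBV.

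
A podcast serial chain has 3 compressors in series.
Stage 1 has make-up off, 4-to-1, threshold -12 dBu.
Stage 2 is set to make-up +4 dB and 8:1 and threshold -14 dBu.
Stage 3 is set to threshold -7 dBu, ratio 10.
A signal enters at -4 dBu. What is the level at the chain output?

-9.5 dBu

Stage 1: overshoot 8 dB → 8/4 = 2 dB → -10 dBu.
Stage 2: 4 dB above -14 dBu, reduced 8:1 to 0.5 dB above → -13.5 dBu; +4 dB make-up → -9.5 dBu.
Stage 3: -9.5 dBu is at or below the -7 dBu threshold — no compression; output -9.5 dBu.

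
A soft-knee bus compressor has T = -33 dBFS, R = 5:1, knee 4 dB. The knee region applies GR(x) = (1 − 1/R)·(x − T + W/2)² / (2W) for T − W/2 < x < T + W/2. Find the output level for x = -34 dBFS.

-34.1 dBFS

x − T + W/2 = -34 − (-33) + 2 = 1.
GR = (1 − 1/5) × 1² / 8 = 0.8 × 1 / 8 = 0.1 dB.
Output = -34 − 0.1 = -34.1 dBFS.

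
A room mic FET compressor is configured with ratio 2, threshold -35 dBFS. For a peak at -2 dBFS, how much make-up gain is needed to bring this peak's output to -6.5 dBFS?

The peak compresses to -35 + 33/2 = -18.5 dBFS.
To reach -6.5 dBFS requires -6.5 − (-18.5) = 12 dB of make-up.

12 dB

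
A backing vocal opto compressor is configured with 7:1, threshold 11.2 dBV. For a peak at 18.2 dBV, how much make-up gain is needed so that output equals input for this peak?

6 dB

Without make-up, output = threshold + overshoot/7 = 11.2 + 1 = 12.2 dBV.
Gap to target: 6 dB.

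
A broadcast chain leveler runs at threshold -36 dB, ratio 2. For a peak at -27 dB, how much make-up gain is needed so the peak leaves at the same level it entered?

4.5 dB

Without make-up, output = threshold + overshoot/2 = -36 + 4.5 = -31.5 dB.
Gap to target: 4.5 dB.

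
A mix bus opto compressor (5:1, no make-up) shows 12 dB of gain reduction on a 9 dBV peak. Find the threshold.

Gain reduction = 9 − (-3) = 12 dB; output overshoot = GR / (R − 1) = 12 / 4 = 3 dB.
Threshold = output − output overshoot = -3 − 3 = -6 dBV.

-6 dBV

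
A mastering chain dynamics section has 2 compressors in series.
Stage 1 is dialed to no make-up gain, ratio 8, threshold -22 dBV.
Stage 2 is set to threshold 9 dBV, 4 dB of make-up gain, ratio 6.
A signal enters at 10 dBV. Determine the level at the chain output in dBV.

Stage 1: overshoot 32 dB → 32/8 = 4 dB → -18 dBV.
Stage 2: -18 dBV ≤ 9 dBV, so stage 2 doesn't engage; make-up brings it to -14 dBV.

-14 dBV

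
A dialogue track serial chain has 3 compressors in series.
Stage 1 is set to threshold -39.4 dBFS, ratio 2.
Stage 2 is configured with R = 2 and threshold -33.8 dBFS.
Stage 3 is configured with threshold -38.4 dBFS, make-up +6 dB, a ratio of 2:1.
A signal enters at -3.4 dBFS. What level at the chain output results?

-27 dBFS

Stage 1: 36 dB above -39.4 dBFS, reduced 2:1 to 18 dB above → -21.4 dBFS.
Stage 2: -21.4 dBFS is 12.4 dB over -33.8 dBFS; at 2:1 that becomes 6.2 dB over, giving -27.6 dBFS.
Stage 3: -27.6 dBFS is 10.8 dB over -38.4 dBFS; at 2:1 that becomes 5.4 dB over, giving -33 dBFS; +6 dB make-up → -27 dBFS.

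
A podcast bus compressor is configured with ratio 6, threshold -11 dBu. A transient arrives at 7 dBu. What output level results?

-8 dBu

The input is 18 dB above the -11 dBu threshold.
At 6:1 the overshoot is divided by 6, leaving 3 dB above threshold.
So the level is -11 + 3 = -8 dBu.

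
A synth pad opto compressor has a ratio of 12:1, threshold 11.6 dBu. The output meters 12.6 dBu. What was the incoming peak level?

23.6 dBu

That's 1 dB above the 11.6 dBu threshold.
Before 12:1 compression the overshoot was 1 × 12 = 12 dB, so input = 11.6 + 12 = 23.6 dBu.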